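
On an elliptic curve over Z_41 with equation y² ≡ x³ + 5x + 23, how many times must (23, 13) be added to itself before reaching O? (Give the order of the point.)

2P: tangent at (23, 13): λ = (3·23² + 5)/(2·13) ≡ 34/26. 26⁻¹ ≡ 30 (mod 41), so λ ≡ 34·30 ≡ 36.
  x = λ² - 23 - 23 = 1296 - 46 ≡ 20; y = λ·(23 - 20) - 13 ≡ 13. → (20, 13)
3P: (20, 13) + (23, 13). λ = (13 - 13)/(23 - 20) ≡ 0/3 mod 41. 3⁻¹ ≡ 14 (mod 41) since 3·14 = 42 ≡ 1, so λ ≡ 0.
  x = λ² - 20 - 23 = 0 - 43 ≡ 39; y = λ·(20 - 39) - 13 ≡ 28. → (39, 28)
4P: (39, 28) + (23, 13). λ = (13 - 28)/(23 - 39) ≡ 26/25 mod 41. 25⁻¹ ≡ 23 (mod 41), so λ ≡ 24.
  x = λ² - 39 - 23 = 576 - 62 ≡ 22; y = λ·(39 - 22) - 28 ≡ 11. → (22, 11)
5P: (22, 11) + (23, 13). λ = (13 - 11)/(23 - 22) ≡ 2/1 mod 41. 1⁻¹ ≡ 1 (mod 41), so λ ≡ 2.
  x = λ² - 22 - 23 = 4 - 45 ≡ 0; y = λ·(22 - 0) - 11 ≡ 33. → (0, 33)
6P: (0, 33) + (23, 13). λ = (13 - 33)/(23 - 0) ≡ 21/23 mod 41. 23⁻¹ ≡ 25 (mod 41), so λ ≡ 33.
  x = λ² - 0 - 23 = 1089 - 23 ≡ 0; y = λ·(0 - 0) - 33 ≡ 8. → (0, 8)
7P: (0, 8) + (23, 13). λ = (13 - 8)/(23 - 0) ≡ 5/23 mod 41. 23⁻¹ ≡ 25 (mod 41), so λ ≡ 2.
  x = λ² - 0 - 23 = 4 - 23 ≡ 22; y = λ·(0 - 22) - 8 ≡ 30. → (22, 30)
8P: (22, 30) + (23, 13). λ = (13 - 30)/(23 - 22) ≡ 24/1 mod 41. 1⁻¹ ≡ 1 (mod 41), so λ ≡ 24.
  x = λ² - 22 - 23 = 576 - 45 ≡ 39; y = λ·(22 - 39) - 30 ≡ 13. → (39, 13)
9P: (39, 13) + (23, 13). λ = (13 - 13)/(23 - 39) ≡ 0/25 mod 41. 25⁻¹ ≡ 23 (mod 41) since 25·23 = 575 ≡ 1, so λ ≡ 0.
  x = λ² - 39 - 23 = 0 - 62 ≡ 20; y = λ·(39 - 20) - 13 ≡ 28. → (20, 28)
10P: (20, 28) + (23, 13). λ = (13 - 28)/(23 - 20) ≡ 26/3 mod 41. 3⁻¹ ≡ 14 (mod 41) since 3·14 = 42 ≡ 1, so λ ≡ 36.
  x = λ² - 20 - 23 = 1296 - 43 ≡ 23; y = λ·(20 - 23) - 28 ≡ 28. → (23, 28)
11P: (23, 28) + (23, 13): same x and y₁ ≡ -y₂, so the sum is O.
11P = O, so the order is 11.

11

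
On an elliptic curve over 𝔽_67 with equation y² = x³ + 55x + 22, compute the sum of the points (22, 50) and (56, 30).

(48, 52)

(22, 50) + (56, 30). λ = (30 - 50)/(56 - 22) ≡ 47/34 mod 67. 34⁻¹ ≡ 2 (mod 67), so λ ≡ 27.
  x = λ² - 22 - 56 = 729 - 78 ≡ 48; y = λ·(22 - 48) - 50 ≡ 52. → (48, 52)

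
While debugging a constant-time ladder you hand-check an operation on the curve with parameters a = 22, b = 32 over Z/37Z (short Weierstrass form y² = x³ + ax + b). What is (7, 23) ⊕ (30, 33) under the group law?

(7, 23) + (30, 33). λ = (33 - 23)/(30 - 7) ≡ 10/23 mod 37. 23⁻¹ ≡ 29 (mod 37), so λ ≡ 31.
  x = λ² - 7 - 30 = 961 - 37 ≡ 36; y = λ·(7 - 36) - 23 ≡ 3. → (36, 3)

(36, 3)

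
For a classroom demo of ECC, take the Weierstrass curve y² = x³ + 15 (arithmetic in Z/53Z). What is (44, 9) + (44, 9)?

tangent at (44, 9): λ = (3·44² + 0)/(2·9) ≡ 31/18. 18⁻¹ ≡ 3 (mod 53) since 18·3 = 54 ≡ 1, so λ ≡ 31·3 ≡ 40.
  x = λ² - 44 - 44 = 1600 - 88 ≡ 28; y = λ·(44 - 28) - 9 ≡ 48. → (28, 48)

(28, 48)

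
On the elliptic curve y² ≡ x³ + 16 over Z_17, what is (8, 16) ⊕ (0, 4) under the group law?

(8, 16) + (0, 4). λ = (4 - 16)/(0 - 8) ≡ 5/9 mod 17. 9⁻¹ ≡ 2 (mod 17) since 9·2 = 18 ≡ 1, so λ ≡ 10.
  x = λ² - 8 - 0 = 100 - 8 ≡ 7; y = λ·(8 - 7) - 16 ≡ 11. → (7, 11)

(7, 11)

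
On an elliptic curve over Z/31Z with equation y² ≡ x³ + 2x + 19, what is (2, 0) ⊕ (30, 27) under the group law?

(18, 20)

(2, 0) + (30, 27). λ = (27 - 0)/(30 - 2) ≡ 27/28 mod 31. 28⁻¹ ≡ 10 (mod 31) since 28·10 = 280 ≡ 1, so λ ≡ 22.
  x = λ² - 2 - 30 = 484 - 32 ≡ 18; y = λ·(2 - 18) - 0 ≡ 20. → (18, 20)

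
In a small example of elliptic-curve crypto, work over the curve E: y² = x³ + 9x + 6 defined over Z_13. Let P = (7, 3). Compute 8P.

(1, 9)

Repeated addition: build up to 8P.
2P: tangent at (7, 3): λ = (3·7² + 9)/(2·3) ≡ 0/6. 6⁻¹ ≡ 11 (mod 13) since 6·11 = 66 ≡ 1, so λ ≡ 0·11 ≡ 0.
  x = λ² - 7 - 7 = 0 - 14 ≡ 12; y = λ·(7 - 12) - 3 ≡ 10. → (12, 10)
3P: (12, 10) + (7, 3). λ = (3 - 10)/(7 - 12) ≡ 6/8 mod 13. 8⁻¹ ≡ 5 (mod 13), so λ ≡ 4.
  x = λ² - 12 - 7 = 16 - 19 ≡ 10; y = λ·(12 - 10) - 10 ≡ 11. → (10, 11)
4P: (10, 11) + (7, 3). λ = (3 - 11)/(7 - 10) ≡ 5/10 mod 13. 10⁻¹ ≡ 4 (mod 13) since 10·4 = 40 ≡ 1, so λ ≡ 7.
  x = λ² - 10 - 7 = 49 - 17 ≡ 6; y = λ·(10 - 6) - 11 ≡ 4. → (6, 4)
5P: (6, 4) + (7, 3). λ = (3 - 4)/(7 - 6) ≡ 12/1 mod 13. 1⁻¹ ≡ 1 (mod 13) since 1·1 = 1 ≡ 1, so λ ≡ 12.
  x = λ² - 6 - 7 = 144 - 13 ≡ 1; y = λ·(6 - 1) - 4 ≡ 4. → (1, 4)
6P: (1, 4) + (7, 3). λ = (3 - 4)/(7 - 1) ≡ 12/6 mod 13. 6⁻¹ ≡ 11 (mod 13), so λ ≡ 2.
  x = λ² - 1 - 7 = 4 - 8 ≡ 9; y = λ·(1 - 9) - 4 ≡ 6. → (9, 6)
7P: (9, 6) + (7, 3). λ = (3 - 6)/(7 - 9) ≡ 10/11 mod 13. 11⁻¹ ≡ 6 (mod 13), so λ ≡ 8.
  x = λ² - 9 - 7 = 64 - 16 ≡ 9; y = λ·(9 - 9) - 6 ≡ 7. → (9, 7)
8P: (9, 7) + (7, 3). λ = (3 - 7)/(7 - 9) ≡ 9/11 mod 13. 11⁻¹ ≡ 6 (mod 13) since 11·6 = 66 ≡ 1, so λ ≡ 2.
  x = λ² - 9 - 7 = 4 - 16 ≡ 1; y = λ·(9 - 1) - 7 ≡ 9. → (1, 9)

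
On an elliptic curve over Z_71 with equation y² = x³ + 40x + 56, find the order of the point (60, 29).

3

2P: tangent at (60, 29): λ = (3·60² + 40)/(2·29) ≡ 48/58. 58⁻¹ ≡ 60 (mod 71) since 58·60 = 3480 ≡ 1, so λ ≡ 48·60 ≡ 40.
  x = λ² - 60 - 60 = 1600 - 120 ≡ 60; y = λ·(60 - 60) - 29 ≡ 42. → (60, 42)
3P: (60, 42) + (60, 29): same x and y₁ ≡ -y₂, so the sum is the point at infinity.
3P = the point at infinity, so the order is 3.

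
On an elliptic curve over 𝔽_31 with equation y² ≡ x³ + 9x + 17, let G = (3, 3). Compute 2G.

tangent at (3, 3): λ = (3·3² + 9)/(2·3) ≡ 5/6. 6⁻¹ ≡ 26 (mod 31), so λ ≡ 5·26 ≡ 6.
  x = λ² - 3 - 3 = 36 - 6 ≡ 30; y = λ·(3 - 30) - 3 ≡ 21. → (30, 21)

(30, 21)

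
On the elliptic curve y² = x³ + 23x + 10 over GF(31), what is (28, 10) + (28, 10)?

(20, 10)

tangent at (28, 10): λ = (3·28² + 23)/(2·10) ≡ 19/20. 20⁻¹ ≡ 14 (mod 31), so λ ≡ 19·14 ≡ 18.
  x = λ² - 28 - 28 = 324 - 56 ≡ 20; y = λ·(28 - 20) - 10 ≡ 10. → (20, 10)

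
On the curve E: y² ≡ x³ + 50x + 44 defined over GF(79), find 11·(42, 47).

Write G = (42, 47).
Double-and-add on 11 = (1011)₂. Start with G = (42, 47) for the leading 1-bit.
double: tangent at (42, 47): λ = (3·42² + 50)/(2·47) ≡ 49/15. 15⁻¹ ≡ 58 (mod 79), so λ ≡ 49·58 ≡ 77.
  x = λ² - 42 - 42 = 5929 - 84 ≡ 78; y = λ·(42 - 78) - 47 ≡ 25. → (78, 25)
double: tangent at (78, 25): λ = (3·78² + 50)/(2·25) ≡ 53/50. 50⁻¹ ≡ 49 (mod 79), so λ ≡ 53·49 ≡ 69.
  x = λ² - 78 - 78 = 4761 - 156 ≡ 23; y = λ·(78 - 23) - 25 ≡ 57. → (23, 57)
add G: (23, 57) + (42, 47). λ = (47 - 57)/(42 - 23) ≡ 69/19 mod 79. 19⁻¹ ≡ 25 (mod 79) since 19·25 = 475 ≡ 1, so λ ≡ 66.
  x = λ² - 23 - 42 = 4356 - 65 ≡ 25; y = λ·(23 - 25) - 57 ≡ 48. → (25, 48)
double: tangent at (25, 48): λ = (3·25² + 50)/(2·48) ≡ 29/17. 17⁻¹ ≡ 14 (mod 79) since 17·14 = 238 ≡ 1, so λ ≡ 29·14 ≡ 11.
  x = λ² - 25 - 25 = 121 - 50 ≡ 71; y = λ·(25 - 71) - 48 ≡ 78. → (71, 78)
add G: (71, 78) + (42, 47). λ = (47 - 78)/(42 - 71) ≡ 48/50 mod 79. 50⁻¹ ≡ 49 (mod 79), so λ ≡ 61.
  x = λ² - 71 - 42 = 3721 - 113 ≡ 53; y = λ·(71 - 53) - 78 ≡ 72. → (53, 72)

(53, 72)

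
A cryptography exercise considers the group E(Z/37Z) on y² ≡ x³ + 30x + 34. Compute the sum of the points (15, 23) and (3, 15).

(15, 23) + (3, 15). λ = (15 - 23)/(3 - 15) ≡ 29/25 mod 37. 25⁻¹ ≡ 3 (mod 37), so λ ≡ 13.
  x = λ² - 15 - 3 = 169 - 18 ≡ 3; y = λ·(15 - 3) - 23 ≡ 22. → (3, 22)

(3, 22)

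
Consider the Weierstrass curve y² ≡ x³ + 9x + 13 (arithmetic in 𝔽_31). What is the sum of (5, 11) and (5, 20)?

O

The two points share x = 5 and their y-coordinates satisfy 11 + 20 ≡ 0 (mod 31), so they are inverses. Their sum is O.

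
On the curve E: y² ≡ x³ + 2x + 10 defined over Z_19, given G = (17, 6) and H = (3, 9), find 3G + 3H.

(9, 15)

First 3G:
Repeated addition: build up to 3G.
2G: tangent at (17, 6): λ = (3·17² + 2)/(2·6) ≡ 14/12. 12⁻¹ ≡ 8 (mod 19) since 12·8 = 96 ≡ 1, so λ ≡ 14·8 ≡ 17.
  x = λ² - 17 - 17 = 289 - 34 ≡ 8; y = λ·(17 - 8) - 6 ≡ 14. → (8, 14)
3G: (8, 14) + (17, 6). λ = (6 - 14)/(17 - 8) ≡ 11/9 mod 19. 9⁻¹ ≡ 17 (mod 19) since 9·17 = 153 ≡ 1, so λ ≡ 16.
  x = λ² - 8 - 17 = 256 - 25 ≡ 3; y = λ·(8 - 3) - 14 ≡ 9. → (3, 9)
3G = (3, 9).
Next 3H:
Repeated addition: build up to 3H.
2H: tangent at (3, 9): λ = (3·3² + 2)/(2·9) ≡ 10/18. 18⁻¹ ≡ 18 (mod 19) since 18·18 = 324 ≡ 1, so λ ≡ 10·18 ≡ 9.
  x = λ² - 3 - 3 = 81 - 6 ≡ 18; y = λ·(3 - 18) - 9 ≡ 8. → (18, 8)
3H: (18, 8) + (3, 9). λ = (9 - 8)/(3 - 18) ≡ 1/4 mod 19. 4⁻¹ ≡ 5 (mod 19) since 4·5 = 20 ≡ 1, so λ ≡ 5.
  x = λ² - 18 - 3 = 25 - 21 ≡ 4; y = λ·(18 - 4) - 8 ≡ 5. → (4, 5)
3H = (4, 5).
Finally 3G + 3H:
(3, 9) + (4, 5). λ = (5 - 9)/(4 - 3) ≡ 15/1 mod 19. 1⁻¹ ≡ 1 (mod 19) since 1·1 = 1 ≡ 1, so λ ≡ 15.
  x = λ² - 3 - 4 = 225 - 7 ≡ 9; y = λ·(3 - 9) - 9 ≡ 15. → (9, 15)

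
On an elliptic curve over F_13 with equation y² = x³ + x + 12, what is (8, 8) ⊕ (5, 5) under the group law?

(8, 8) + (5, 5). λ = (5 - 8)/(5 - 8) ≡ 10/10 mod 13. 10⁻¹ ≡ 4 (mod 13), so λ ≡ 1.
  x = λ² - 8 - 5 = 1 - 13 ≡ 1; y = λ·(8 - 1) - 8 ≡ 12. → (1, 12)

(1, 12)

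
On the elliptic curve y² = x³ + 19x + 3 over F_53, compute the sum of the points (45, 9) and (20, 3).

(45, 9) + (20, 3). λ = (3 - 9)/(20 - 45) ≡ 47/28 mod 53. 28⁻¹ ≡ 36 (mod 53) since 28·36 = 1008 ≡ 1, so λ ≡ 49.
  x = λ² - 45 - 20 = 2401 - 65 ≡ 4; y = λ·(45 - 4) - 9 ≡ 39. → (4, 39)

(4, 39)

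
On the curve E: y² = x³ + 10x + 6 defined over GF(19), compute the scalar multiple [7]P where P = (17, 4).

(10, 17)

Repeated addition: build up to 7P.
2P: tangent at (17, 4): λ = (3·17² + 10)/(2·4) ≡ 3/8. 8⁻¹ ≡ 12 (mod 19), so λ ≡ 3·12 ≡ 17.
  x = λ² - 17 - 17 = 289 - 34 ≡ 8; y = λ·(17 - 8) - 4 ≡ 16. → (8, 16)
3P: (8, 16) + (17, 4). λ = (4 - 16)/(17 - 8) ≡ 7/9 mod 19. 9⁻¹ ≡ 17 (mod 19) since 9·17 = 153 ≡ 1, so λ ≡ 5.
  x = λ² - 8 - 17 = 25 - 25 ≡ 0; y = λ·(8 - 0) - 16 ≡ 5. → (0, 5)
4P: (0, 5) + (17, 4). λ = (4 - 5)/(17 - 0) ≡ 18/17 mod 19. 17⁻¹ ≡ 9 (mod 19), so λ ≡ 10.
  x = λ² - 0 - 17 = 100 - 17 ≡ 7; y = λ·(0 - 7) - 5 ≡ 1. → (7, 1)
5P: (7, 1) + (17, 4). λ = (4 - 1)/(17 - 7) ≡ 3/10 mod 19. 10⁻¹ ≡ 2 (mod 19), so λ ≡ 6.
  x = λ² - 7 - 17 = 36 - 24 ≡ 12; y = λ·(7 - 12) - 1 ≡ 7. → (12, 7)
6P: (12, 7) + (17, 4). λ = (4 - 7)/(17 - 12) ≡ 16/5 mod 19. 5⁻¹ ≡ 4 (mod 19) since 5·4 = 20 ≡ 1, so λ ≡ 7.
  x = λ² - 12 - 17 = 49 - 29 ≡ 1; y = λ·(12 - 1) - 7 ≡ 13. → (1, 13)
7P: (1, 13) + (17, 4). λ = (4 - 13)/(17 - 1) ≡ 10/16 mod 19. 16⁻¹ ≡ 6 (mod 19), so λ ≡ 3.
  x = λ² - 1 - 17 = 9 - 18 ≡ 10; y = λ·(1 - 10) - 13 ≡ 17. → (10, 17)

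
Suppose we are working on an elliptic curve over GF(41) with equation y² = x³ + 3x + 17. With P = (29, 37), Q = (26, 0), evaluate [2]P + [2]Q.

First 2P:
Repeated addition: build up to 2P.
2P: tangent at (29, 37): λ = (3·29² + 3)/(2·37) ≡ 25/33. 33⁻¹ ≡ 5 (mod 41), so λ ≡ 25·5 ≡ 2.
  x = λ² - 29 - 29 = 4 - 58 ≡ 28; y = λ·(29 - 28) - 37 ≡ 6. → (28, 6)
2P = (28, 6).
Next 2Q:
Repeated addition: build up to 2Q.
2Q: (26, 0) + (26, 0): same x and y₁ ≡ -y₂, so the sum is O.
2Q = O.
Finally 2P + 2Q:
(28, 6) + O = (28, 6) (identity).

(28, 6)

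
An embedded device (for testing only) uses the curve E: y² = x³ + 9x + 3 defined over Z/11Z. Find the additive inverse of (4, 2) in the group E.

-(4, 2) = (4, -2 mod 11) = (4, 9).

(4, 9)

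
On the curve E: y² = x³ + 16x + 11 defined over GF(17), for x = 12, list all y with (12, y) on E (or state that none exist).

none

x³ + 16x + 11 = 1931 ≡ 10 (mod 17).
10 is a non-residue mod 17; no y exists.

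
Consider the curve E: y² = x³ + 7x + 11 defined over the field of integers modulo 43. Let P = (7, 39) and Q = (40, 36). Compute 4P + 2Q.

(34, 37)

First 4P:
Double-and-add on 4 = (100)₂. Start with P = (7, 39) for the leading 1-bit.
double: tangent at (7, 39): λ = (3·7² + 7)/(2·39) ≡ 25/35. 35⁻¹ ≡ 16 (mod 43), so λ ≡ 25·16 ≡ 13.
  x = λ² - 7 - 7 = 169 - 14 ≡ 26; y = λ·(7 - 26) - 39 ≡ 15. → (26, 15)
double: tangent at (26, 15): λ = (3·26² + 7)/(2·15) ≡ 14/30. 30⁻¹ ≡ 33 (mod 43), so λ ≡ 14·33 ≡ 32.
  x = λ² - 26 - 26 = 1024 - 52 ≡ 26; y = λ·(26 - 26) - 15 ≡ 28. → (26, 28)
4P = (26, 28).
Next 2Q:
Repeated addition: build up to 2Q.
2Q: tangent at (40, 36): λ = (3·40² + 7)/(2·36) ≡ 34/29. 29⁻¹ ≡ 3 (mod 43) since 29·3 = 87 ≡ 1, so λ ≡ 34·3 ≡ 16.
  x = λ² - 40 - 40 = 256 - 80 ≡ 4; y = λ·(40 - 4) - 36 ≡ 24. → (4, 24)
2Q = (4, 24).
Finally 4P + 2Q:
(26, 28) + (4, 24). λ = (24 - 28)/(4 - 26) ≡ 39/21 mod 43. 21⁻¹ ≡ 41 (mod 43), so λ ≡ 8.
  x = λ² - 26 - 4 = 64 - 30 ≡ 34; y = λ·(26 - 34) - 28 ≡ 37. → (34, 37)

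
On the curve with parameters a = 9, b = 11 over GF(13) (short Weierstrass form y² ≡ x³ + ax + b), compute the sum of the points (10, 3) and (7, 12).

(10, 3) + (7, 12). λ = (12 - 3)/(7 - 10) ≡ 9/10 mod 13. 10⁻¹ ≡ 4 (mod 13), so λ ≡ 10.
  x = λ² - 10 - 7 = 100 - 17 ≡ 5; y = λ·(10 - 5) - 3 ≡ 8. → (5, 8)

(5, 8)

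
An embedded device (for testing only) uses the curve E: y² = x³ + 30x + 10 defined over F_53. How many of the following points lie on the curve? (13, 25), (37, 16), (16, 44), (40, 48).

(13, 25): 25² ≡ 42, rhs ≡ 0 → off.
(37, 16): 16² ≡ 44, rhs ≡ 45 → off.
(16, 44): 44² ≡ 28, rhs ≡ 28 → on.
(40, 48): 48² ≡ 25, rhs ≡ 20 → off.

1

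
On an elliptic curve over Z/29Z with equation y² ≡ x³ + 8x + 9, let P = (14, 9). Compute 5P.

Double-and-add on 5 = (101)₂. Start with P = (14, 9) for the leading 1-bit.
double: tangent at (14, 9): λ = (3·14² + 8)/(2·9) ≡ 16/18. 18⁻¹ ≡ 21 (mod 29), so λ ≡ 16·21 ≡ 17.
  x = λ² - 14 - 14 = 289 - 28 ≡ 0; y = λ·(14 - 0) - 9 ≡ 26. → (0, 26)
double: tangent at (0, 26): λ = (3·0² + 8)/(2·26) ≡ 8/23. 23⁻¹ ≡ 24 (mod 29) since 23·24 = 552 ≡ 1, so λ ≡ 8·24 ≡ 18.
  x = λ² - 0 - 0 = 324 - 0 ≡ 5; y = λ·(0 - 5) - 26 ≡ 0. → (5, 0)
add P: (5, 0) + (14, 9). λ = (9 - 0)/(14 - 5) ≡ 9/9 mod 29. 9⁻¹ ≡ 13 (mod 29) since 9·13 = 117 ≡ 1, so λ ≡ 1.
  x = λ² - 5 - 14 = 1 - 19 ≡ 11; y = λ·(5 - 11) - 0 ≡ 23. → (11, 23)

(11, 23)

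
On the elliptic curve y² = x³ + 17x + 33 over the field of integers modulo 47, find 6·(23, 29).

(23, 18)

Write G = (23, 29).
Repeated addition: build up to 6G.
2G: tangent at (23, 29): λ = (3·23² + 17)/(2·29) ≡ 6/11. 11⁻¹ ≡ 30 (mod 47), so λ ≡ 6·30 ≡ 39.
  x = λ² - 23 - 23 = 1521 - 46 ≡ 18; y = λ·(23 - 18) - 29 ≡ 25. → (18, 25)
3G: (18, 25) + (23, 29). λ = (29 - 25)/(23 - 18) ≡ 4/5 mod 47. 5⁻¹ ≡ 19 (mod 47) since 5·19 = 95 ≡ 1, so λ ≡ 29.
  x = λ² - 18 - 23 = 841 - 41 ≡ 1; y = λ·(18 - 1) - 25 ≡ 45. → (1, 45)
4G: (1, 45) + (23, 29). λ = (29 - 45)/(23 - 1) ≡ 31/22 mod 47. 22⁻¹ ≡ 15 (mod 47) since 22·15 = 330 ≡ 1, so λ ≡ 42.
  x = λ² - 1 - 23 = 1764 - 24 ≡ 1; y = λ·(1 - 1) - 45 ≡ 2. → (1, 2)
5G: (1, 2) + (23, 29). λ = (29 - 2)/(23 - 1) ≡ 27/22 mod 47. 22⁻¹ ≡ 15 (mod 47) since 22·15 = 330 ≡ 1, so λ ≡ 29.
  x = λ² - 1 - 23 = 841 - 24 ≡ 18; y = λ·(1 - 18) - 2 ≡ 22. → (18, 22)
6G: (18, 22) + (23, 29). λ = (29 - 22)/(23 - 18) ≡ 7/5 mod 47. 5⁻¹ ≡ 19 (mod 47), so λ ≡ 39.
  x = λ² - 18 - 23 = 1521 - 41 ≡ 23; y = λ·(18 - 23) - 22 ≡ 18. → (23, 18)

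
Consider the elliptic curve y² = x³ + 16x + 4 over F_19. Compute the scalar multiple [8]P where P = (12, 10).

(12, 9)

Double-and-add on 8 = (1000)₂. Start with P = (12, 10) for the leading 1-bit.
double: tangent at (12, 10): λ = (3·12² + 16)/(2·10) ≡ 11/1. 1⁻¹ ≡ 1 (mod 19) since 1·1 = 1 ≡ 1, so λ ≡ 11·1 ≡ 11.
  x = λ² - 12 - 12 = 121 - 24 ≡ 2; y = λ·(12 - 2) - 10 ≡ 5. → (2, 5)
double: tangent at (2, 5): λ = (3·2² + 16)/(2·5) ≡ 9/10. 10⁻¹ ≡ 2 (mod 19), so λ ≡ 9·2 ≡ 18.
  x = λ² - 2 - 2 = 324 - 4 ≡ 16; y = λ·(2 - 16) - 5 ≡ 9. → (16, 9)
double: tangent at (16, 9): λ = (3·16² + 16)/(2·9) ≡ 5/18. 18⁻¹ ≡ 18 (mod 19), so λ ≡ 5·18 ≡ 14.
  x = λ² - 16 - 16 = 196 - 32 ≡ 12; y = λ·(16 - 12) - 9 ≡ 9. → (12, 9)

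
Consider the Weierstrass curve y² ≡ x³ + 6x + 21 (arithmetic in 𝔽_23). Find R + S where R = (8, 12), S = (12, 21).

(21, 22)

(8, 12) + (12, 21). λ = (21 - 12)/(12 - 8) ≡ 9/4 mod 23. 4⁻¹ ≡ 6 (mod 23), so λ ≡ 8.
  x = λ² - 8 - 12 = 64 - 20 ≡ 21; y = λ·(8 - 21) - 12 ≡ 22. → (21, 22)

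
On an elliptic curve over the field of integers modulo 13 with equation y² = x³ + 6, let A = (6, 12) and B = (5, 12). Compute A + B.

(2, 1)

(6, 12) + (5, 12). λ = (12 - 12)/(5 - 6) ≡ 0/12 mod 13. 12⁻¹ ≡ 12 (mod 13), so λ ≡ 0.
  x = λ² - 6 - 5 = 0 - 11 ≡ 2; y = λ·(6 - 2) - 12 ≡ 1. → (2, 1)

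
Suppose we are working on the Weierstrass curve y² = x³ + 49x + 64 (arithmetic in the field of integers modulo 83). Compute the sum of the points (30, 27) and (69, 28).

(30, 27) + (69, 28). λ = (28 - 27)/(69 - 30) ≡ 1/39 mod 83. 39⁻¹ ≡ 66 (mod 83) since 39·66 = 2574 ≡ 1, so λ ≡ 66.
  x = λ² - 30 - 69 = 4356 - 99 ≡ 24; y = λ·(30 - 24) - 27 ≡ 37. → (24, 37)

(24, 37)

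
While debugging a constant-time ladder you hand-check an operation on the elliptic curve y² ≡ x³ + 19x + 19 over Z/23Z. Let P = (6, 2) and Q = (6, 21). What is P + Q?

O

The two points share x = 6 and their y-coordinates satisfy 2 + 21 ≡ 0 (mod 23), so they are inverses. Their sum is O.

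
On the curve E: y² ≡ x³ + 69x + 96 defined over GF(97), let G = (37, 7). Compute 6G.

Double-and-add on 6 = (110)₂. Start with G = (37, 7) for the leading 1-bit.
double: tangent at (37, 7): λ = (3·37² + 69)/(2·7) ≡ 5/14. 14⁻¹ ≡ 7 (mod 97) since 14·7 = 98 ≡ 1, so λ ≡ 5·7 ≡ 35.
  x = λ² - 37 - 37 = 1225 - 74 ≡ 84; y = λ·(37 - 84) - 7 ≡ 94. → (84, 94)
add G: (84, 94) + (37, 7). λ = (7 - 94)/(37 - 84) ≡ 10/50 mod 97. 50⁻¹ ≡ 33 (mod 97), so λ ≡ 39.
  x = λ² - 84 - 37 = 1521 - 121 ≡ 42; y = λ·(84 - 42) - 94 ≡ 89. → (42, 89)
double: tangent at (42, 89): λ = (3·42² + 69)/(2·89) ≡ 26/81. 81⁻¹ ≡ 6 (mod 97), so λ ≡ 26·6 ≡ 59.
  x = λ² - 42 - 42 = 3481 - 84 ≡ 2; y = λ·(42 - 2) - 89 ≡ 40. → (2, 40)

(2, 40)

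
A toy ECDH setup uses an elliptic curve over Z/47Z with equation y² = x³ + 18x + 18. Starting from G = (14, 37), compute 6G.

Double-and-add on 6 = (110)₂. Start with G = (14, 37) for the leading 1-bit.
double: tangent at (14, 37): λ = (3·14² + 18)/(2·37) ≡ 42/27. 27⁻¹ ≡ 7 (mod 47), so λ ≡ 42·7 ≡ 12.
  x = λ² - 14 - 14 = 144 - 28 ≡ 22; y = λ·(14 - 22) - 37 ≡ 8. → (22, 8)
add G: (22, 8) + (14, 37). λ = (37 - 8)/(14 - 22) ≡ 29/39 mod 47. 39⁻¹ ≡ 41 (mod 47), so λ ≡ 14.
  x = λ² - 22 - 14 = 196 - 36 ≡ 19; y = λ·(22 - 19) - 8 ≡ 34. → (19, 34)
double: tangent at (19, 34): λ = (3·19² + 18)/(2·34) ≡ 20/21. 21⁻¹ ≡ 9 (mod 47), so λ ≡ 20·9 ≡ 39.
  x = λ² - 19 - 19 = 1521 - 38 ≡ 26; y = λ·(19 - 26) - 34 ≡ 22. → (26, 22)

(26, 22)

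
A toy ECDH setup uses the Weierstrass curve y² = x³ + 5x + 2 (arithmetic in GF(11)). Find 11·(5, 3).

(5, 3)

Write P = (5, 3).
Double-and-add on 11 = (1011)₂. Start with P = (5, 3) for the leading 1-bit.
double: tangent at (5, 3): λ = (3·5² + 5)/(2·3) ≡ 3/6. 6⁻¹ ≡ 2 (mod 11), so λ ≡ 3·2 ≡ 6.
  x = λ² - 5 - 5 = 36 - 10 ≡ 4; y = λ·(5 - 4) - 3 ≡ 3. → (4, 3)
double: tangent at (4, 3): λ = (3·4² + 5)/(2·3) ≡ 9/6. 6⁻¹ ≡ 2 (mod 11), so λ ≡ 9·2 ≡ 7.
  x = λ² - 4 - 4 = 49 - 8 ≡ 8; y = λ·(4 - 8) - 3 ≡ 2. → (8, 2)
add P: (8, 2) + (5, 3). λ = (3 - 2)/(5 - 8) ≡ 1/8 mod 11. 8⁻¹ ≡ 7 (mod 11), so λ ≡ 7.
  x = λ² - 8 - 5 = 49 - 13 ≡ 3; y = λ·(8 - 3) - 2 ≡ 0. → (3, 0)
double: (3, 0) + (3, 0): same x and y₁ ≡ -y₂, so the sum is 𝒪.
add P: 𝒪 + (5, 3) = (5, 3) (identity).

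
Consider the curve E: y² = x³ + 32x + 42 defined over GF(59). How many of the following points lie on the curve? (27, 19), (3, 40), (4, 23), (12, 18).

1

(27, 19): 19² ≡ 7, rhs ≡ 57 → off.
(3, 40): 40² ≡ 7, rhs ≡ 47 → off.
(4, 23): 23² ≡ 57, rhs ≡ 57 → on.
(12, 18): 18² ≡ 29, rhs ≡ 30 → off.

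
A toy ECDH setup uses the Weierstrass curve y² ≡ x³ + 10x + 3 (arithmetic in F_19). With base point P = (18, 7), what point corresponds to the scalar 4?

Repeated addition: build up to 4P.
2P: tangent at (18, 7): λ = (3·18² + 10)/(2·7) ≡ 13/14. 14⁻¹ ≡ 15 (mod 19) since 14·15 = 210 ≡ 1, so λ ≡ 13·15 ≡ 5.
  x = λ² - 18 - 18 = 25 - 36 ≡ 8; y = λ·(18 - 8) - 7 ≡ 5. → (8, 5)
3P: (8, 5) + (18, 7). λ = (7 - 5)/(18 - 8) ≡ 2/10 mod 19. 10⁻¹ ≡ 2 (mod 19), so λ ≡ 4.
  x = λ² - 8 - 18 = 16 - 26 ≡ 9; y = λ·(8 - 9) - 5 ≡ 10. → (9, 10)
4P: (9, 10) + (18, 7). λ = (7 - 10)/(18 - 9) ≡ 16/9 mod 19. 9⁻¹ ≡ 17 (mod 19), so λ ≡ 6.
  x = λ² - 9 - 18 = 36 - 27 ≡ 9; y = λ·(9 - 9) - 10 ≡ 9. → (9, 9)

(9, 9)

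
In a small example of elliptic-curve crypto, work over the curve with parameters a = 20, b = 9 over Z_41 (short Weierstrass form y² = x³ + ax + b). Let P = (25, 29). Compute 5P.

(32, 17)

Double-and-add on 5 = (101)₂. Start with P = (25, 29) for the leading 1-bit.
double: tangent at (25, 29): λ = (3·25² + 20)/(2·29) ≡ 9/17. 17⁻¹ ≡ 29 (mod 41), so λ ≡ 9·29 ≡ 15.
  x = λ² - 25 - 25 = 225 - 50 ≡ 11; y = λ·(25 - 11) - 29 ≡ 17. → (11, 17)
double: tangent at (11, 17): λ = (3·11² + 20)/(2·17) ≡ 14/34. 34⁻¹ ≡ 35 (mod 41), so λ ≡ 14·35 ≡ 39.
  x = λ² - 11 - 11 = 1521 - 22 ≡ 23; y = λ·(11 - 23) - 17 ≡ 7. → (23, 7)
add P: (23, 7) + (25, 29). λ = (29 - 7)/(25 - 23) ≡ 22/2 mod 41. 2⁻¹ ≡ 21 (mod 41), so λ ≡ 11.
  x = λ² - 23 - 25 = 121 - 48 ≡ 32; y = λ·(23 - 32) - 7 ≡ 17. → (32, 17)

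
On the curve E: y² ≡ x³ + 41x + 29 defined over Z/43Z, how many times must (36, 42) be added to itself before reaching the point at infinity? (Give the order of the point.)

2P: tangent at (36, 42): λ = (3·36² + 41)/(2·42) ≡ 16/41. 41⁻¹ ≡ 21 (mod 43) since 41·21 = 861 ≡ 1, so λ ≡ 16·21 ≡ 35.
  x = λ² - 36 - 36 = 1225 - 72 ≡ 35; y = λ·(36 - 35) - 42 ≡ 36. → (35, 36)
3P: (35, 36) + (36, 42). λ = (42 - 36)/(36 - 35) ≡ 6/1 mod 43. 1⁻¹ ≡ 1 (mod 43), so λ ≡ 6.
  x = λ² - 35 - 36 = 36 - 71 ≡ 8; y = λ·(35 - 8) - 36 ≡ 40. → (8, 40)
4P: (8, 40) + (36, 42). λ = (42 - 40)/(36 - 8) ≡ 2/28 mod 43. 28⁻¹ ≡ 20 (mod 43), so λ ≡ 40.
  x = λ² - 8 - 36 = 1600 - 44 ≡ 8; y = λ·(8 - 8) - 40 ≡ 3. → (8, 3)
5P: (8, 3) + (36, 42). λ = (42 - 3)/(36 - 8) ≡ 39/28 mod 43. 28⁻¹ ≡ 20 (mod 43), so λ ≡ 6.
  x = λ² - 8 - 36 = 36 - 44 ≡ 35; y = λ·(8 - 35) - 3 ≡ 7. → (35, 7)
6P: (35, 7) + (36, 42). λ = (42 - 7)/(36 - 35) ≡ 35/1 mod 43. 1⁻¹ ≡ 1 (mod 43) since 1·1 = 1 ≡ 1, so λ ≡ 35.
  x = λ² - 35 - 36 = 1225 - 71 ≡ 36; y = λ·(35 - 36) - 7 ≡ 1. → (36, 1)
7P: (36, 1) + (36, 42): same x and y₁ ≡ -y₂, so the sum is the point at infinity.
7P = the point at infinity, so the order is 7.

7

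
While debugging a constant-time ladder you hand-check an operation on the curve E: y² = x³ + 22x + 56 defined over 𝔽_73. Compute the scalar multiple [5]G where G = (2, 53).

Repeated addition: build up to 5G.
2G: tangent at (2, 53): λ = (3·2² + 22)/(2·53) ≡ 34/33. 33⁻¹ ≡ 31 (mod 73) since 33·31 = 1023 ≡ 1, so λ ≡ 34·31 ≡ 32.
  x = λ² - 2 - 2 = 1024 - 4 ≡ 71; y = λ·(2 - 71) - 53 ≡ 2. → (71, 2)
3G: (71, 2) + (2, 53). λ = (53 - 2)/(2 - 71) ≡ 51/4 mod 73. 4⁻¹ ≡ 55 (mod 73) since 4·55 = 220 ≡ 1, so λ ≡ 31.
  x = λ² - 71 - 2 = 961 - 73 ≡ 12; y = λ·(71 - 12) - 2 ≡ 2. → (12, 2)
4G: (12, 2) + (2, 53). λ = (53 - 2)/(2 - 12) ≡ 51/63 mod 73. 63⁻¹ ≡ 51 (mod 73), so λ ≡ 46.
  x = λ² - 12 - 2 = 2116 - 14 ≡ 58; y = λ·(12 - 58) - 2 ≡ 72. → (58, 72)
5G: (58, 72) + (2, 53). λ = (53 - 72)/(2 - 58) ≡ 54/17 mod 73. 17⁻¹ ≡ 43 (mod 73), so λ ≡ 59.
  x = λ² - 58 - 2 = 3481 - 60 ≡ 63; y = λ·(58 - 63) - 72 ≡ 71. → (63, 71)

(63, 71)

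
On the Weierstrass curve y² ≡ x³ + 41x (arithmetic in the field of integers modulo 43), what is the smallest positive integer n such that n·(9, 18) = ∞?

11

2P: tangent at (9, 18): λ = (3·9² + 41)/(2·18) ≡ 26/36. 36⁻¹ ≡ 6 (mod 43), so λ ≡ 26·6 ≡ 27.
  x = λ² - 9 - 9 = 729 - 18 ≡ 23; y = λ·(9 - 23) - 18 ≡ 34. → (23, 34)
3P: (23, 34) + (9, 18). λ = (18 - 34)/(9 - 23) ≡ 27/29 mod 43. 29⁻¹ ≡ 3 (mod 43), so λ ≡ 38.
  x = λ² - 23 - 9 = 1444 - 32 ≡ 36; y = λ·(23 - 36) - 34 ≡ 31. → (36, 31)
4P: (36, 31) + (9, 18). λ = (18 - 31)/(9 - 36) ≡ 30/16 mod 43. 16⁻¹ ≡ 35 (mod 43) since 16·35 = 560 ≡ 1, so λ ≡ 18.
  x = λ² - 36 - 9 = 324 - 45 ≡ 21; y = λ·(36 - 21) - 31 ≡ 24. → (21, 24)
5P: (21, 24) + (9, 18). λ = (18 - 24)/(9 - 21) ≡ 37/31 mod 43. 31⁻¹ ≡ 25 (mod 43), so λ ≡ 22.
  x = λ² - 21 - 9 = 484 - 30 ≡ 24; y = λ·(21 - 24) - 24 ≡ 39. → (24, 39)
6P: (24, 39) + (9, 18). λ = (18 - 39)/(9 - 24) ≡ 22/28 mod 43. 28⁻¹ ≡ 20 (mod 43), so λ ≡ 10.
  x = λ² - 24 - 9 = 100 - 33 ≡ 24; y = λ·(24 - 24) - 39 ≡ 4. → (24, 4)
7P: (24, 4) + (9, 18). λ = (18 - 4)/(9 - 24) ≡ 14/28 mod 43. 28⁻¹ ≡ 20 (mod 43) since 28·20 = 560 ≡ 1, so λ ≡ 22.
  x = λ² - 24 - 9 = 484 - 33 ≡ 21; y = λ·(24 - 21) - 4 ≡ 19. → (21, 19)
8P: (21, 19) + (9, 18). λ = (18 - 19)/(9 - 21) ≡ 42/31 mod 43. 31⁻¹ ≡ 25 (mod 43) since 31·25 = 775 ≡ 1, so λ ≡ 18.
  x = λ² - 21 - 9 = 324 - 30 ≡ 36; y = λ·(21 - 36) - 19 ≡ 12. → (36, 12)
9P: (36, 12) + (9, 18). λ = (18 - 12)/(9 - 36) ≡ 6/16 mod 43. 16⁻¹ ≡ 35 (mod 43), so λ ≡ 38.
  x = λ² - 36 - 9 = 1444 - 45 ≡ 23; y = λ·(36 - 23) - 12 ≡ 9. → (23, 9)
10P: (23, 9) + (9, 18). λ = (18 - 9)/(9 - 23) ≡ 9/29 mod 43. 29⁻¹ ≡ 3 (mod 43), so λ ≡ 27.
  x = λ² - 23 - 9 = 729 - 32 ≡ 9; y = λ·(23 - 9) - 9 ≡ 25. → (9, 25)
11P: (9, 25) + (9, 18): same x and y₁ ≡ -y₂, so the sum is ∞.
11P = ∞, so the order is 11.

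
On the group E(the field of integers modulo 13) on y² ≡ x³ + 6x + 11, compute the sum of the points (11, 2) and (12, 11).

(6, 4)

(11, 2) + (12, 11). λ = (11 - 2)/(12 - 11) ≡ 9/1 mod 13. 1⁻¹ ≡ 1 (mod 13) since 1·1 = 1 ≡ 1, so λ ≡ 9.
  x = λ² - 11 - 12 = 81 - 23 ≡ 6; y = λ·(11 - 6) - 2 ≡ 4. → (6, 4)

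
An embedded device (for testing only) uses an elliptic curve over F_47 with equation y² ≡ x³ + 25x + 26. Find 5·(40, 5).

(19, 34)

Write P = (40, 5).
Double-and-add on 5 = (101)₂. Start with P = (40, 5) for the leading 1-bit.
double: tangent at (40, 5): λ = (3·40² + 25)/(2·5) ≡ 31/10. 10⁻¹ ≡ 33 (mod 47) since 10·33 = 330 ≡ 1, so λ ≡ 31·33 ≡ 36.
  x = λ² - 40 - 40 = 1296 - 80 ≡ 41; y = λ·(40 - 41) - 5 ≡ 6. → (41, 6)
double: tangent at (41, 6): λ = (3·41² + 25)/(2·6) ≡ 39/12. 12⁻¹ ≡ 4 (mod 47) since 12·4 = 48 ≡ 1, so λ ≡ 39·4 ≡ 15.
  x = λ² - 41 - 41 = 225 - 82 ≡ 2; y = λ·(41 - 2) - 6 ≡ 15. → (2, 15)
add P: (2, 15) + (40, 5). λ = (5 - 15)/(40 - 2) ≡ 37/38 mod 47. 38⁻¹ ≡ 26 (mod 47), so λ ≡ 22.
  x = λ² - 2 - 40 = 484 - 42 ≡ 19; y = λ·(2 - 19) - 15 ≡ 34. → (19, 34)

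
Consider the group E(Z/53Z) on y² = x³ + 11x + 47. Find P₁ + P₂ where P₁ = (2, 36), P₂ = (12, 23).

(2, 17)

(2, 36) + (12, 23). λ = (23 - 36)/(12 - 2) ≡ 40/10 mod 53. 10⁻¹ ≡ 16 (mod 53), so λ ≡ 4.
  x = λ² - 2 - 12 = 16 - 14 ≡ 2; y = λ·(2 - 2) - 36 ≡ 17. → (2, 17)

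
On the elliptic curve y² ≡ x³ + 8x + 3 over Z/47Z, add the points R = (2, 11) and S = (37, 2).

(2, 11) + (37, 2). λ = (2 - 11)/(37 - 2) ≡ 38/35 mod 47. 35⁻¹ ≡ 43 (mod 47), so λ ≡ 36.
  x = λ² - 2 - 37 = 1296 - 39 ≡ 35; y = λ·(2 - 35) - 11 ≡ 23. → (35, 23)

(35, 23)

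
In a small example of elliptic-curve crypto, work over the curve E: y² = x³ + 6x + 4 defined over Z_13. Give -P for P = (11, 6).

(11, 7)

-(11, 6) = (11, -6 mod 13) = (11, 7).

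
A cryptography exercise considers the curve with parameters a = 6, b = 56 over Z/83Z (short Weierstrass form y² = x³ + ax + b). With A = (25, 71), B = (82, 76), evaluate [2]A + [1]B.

(76, 13)

First 2A:
Repeated addition: build up to 2A.
2A: tangent at (25, 71): λ = (3·25² + 6)/(2·71) ≡ 55/59. 59⁻¹ ≡ 38 (mod 83) since 59·38 = 2242 ≡ 1, so λ ≡ 55·38 ≡ 15.
  x = λ² - 25 - 25 = 225 - 50 ≡ 9; y = λ·(25 - 9) - 71 ≡ 3. → (9, 3)
2A = (9, 3).
Finally 2A + B:
(9, 3) + (82, 76). λ = (76 - 3)/(82 - 9) ≡ 73/73 mod 83. 73⁻¹ ≡ 58 (mod 83), so λ ≡ 1.
  x = λ² - 9 - 82 = 1 - 91 ≡ 76; y = λ·(9 - 76) - 3 ≡ 13. → (76, 13)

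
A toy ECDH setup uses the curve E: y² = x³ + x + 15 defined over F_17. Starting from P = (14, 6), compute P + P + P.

Repeated addition: build up to 3P.
2P: tangent at (14, 6): λ = (3·14² + 1)/(2·6) ≡ 11/12. 12⁻¹ ≡ 10 (mod 17), so λ ≡ 11·10 ≡ 8.
  x = λ² - 14 - 14 = 64 - 28 ≡ 2; y = λ·(14 - 2) - 6 ≡ 5. → (2, 5)
3P: (2, 5) + (14, 6). λ = (6 - 5)/(14 - 2) ≡ 1/12 mod 17. 12⁻¹ ≡ 10 (mod 17), so λ ≡ 10.
  x = λ² - 2 - 14 = 100 - 16 ≡ 16; y = λ·(2 - 16) - 5 ≡ 8. → (16, 8)

(16, 8)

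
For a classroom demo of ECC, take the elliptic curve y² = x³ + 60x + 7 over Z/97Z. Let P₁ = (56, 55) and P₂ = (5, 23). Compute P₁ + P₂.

(56, 55) + (5, 23). λ = (23 - 55)/(5 - 56) ≡ 65/46 mod 97. 46⁻¹ ≡ 19 (mod 97) since 46·19 = 874 ≡ 1, so λ ≡ 71.
  x = λ² - 56 - 5 = 5041 - 61 ≡ 33; y = λ·(56 - 33) - 55 ≡ 26. → (33, 26)

(33, 26)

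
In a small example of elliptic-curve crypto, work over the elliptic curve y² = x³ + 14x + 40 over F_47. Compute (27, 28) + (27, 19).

The two points share x = 27 and their y-coordinates satisfy 28 + 19 ≡ 0 (mod 47), so they are inverses. Their sum is the point at infinity.

O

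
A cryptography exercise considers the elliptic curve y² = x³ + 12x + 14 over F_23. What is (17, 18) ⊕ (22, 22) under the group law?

(15, 2)

(17, 18) + (22, 22). λ = (22 - 18)/(22 - 17) ≡ 4/5 mod 23. 5⁻¹ ≡ 14 (mod 23), so λ ≡ 10.
  x = λ² - 17 - 22 = 100 - 39 ≡ 15; y = λ·(17 - 15) - 18 ≡ 2. → (15, 2)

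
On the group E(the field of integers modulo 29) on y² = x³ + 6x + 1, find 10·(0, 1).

(9, 28)

Write P = (0, 1).
Double-and-add on 10 = (1010)₂. Start with P = (0, 1) for the leading 1-bit.
double: tangent at (0, 1): λ = (3·0² + 6)/(2·1) ≡ 6/2. 2⁻¹ ≡ 15 (mod 29), so λ ≡ 6·15 ≡ 3.
  x = λ² - 0 - 0 = 9 - 0 ≡ 9; y = λ·(0 - 9) - 1 ≡ 1. → (9, 1)
double: tangent at (9, 1): λ = (3·9² + 6)/(2·1) ≡ 17/2. 2⁻¹ ≡ 15 (mod 29) since 2·15 = 30 ≡ 1, so λ ≡ 17·15 ≡ 23.
  x = λ² - 9 - 9 = 529 - 18 ≡ 18; y = λ·(9 - 18) - 1 ≡ 24. → (18, 24)
add P: (18, 24) + (0, 1). λ = (1 - 24)/(0 - 18) ≡ 6/11 mod 29. 11⁻¹ ≡ 8 (mod 29) since 11·8 = 88 ≡ 1, so λ ≡ 19.
  x = λ² - 18 - 0 = 361 - 18 ≡ 24; y = λ·(18 - 24) - 24 ≡ 7. → (24, 7)
double: tangent at (24, 7): λ = (3·24² + 6)/(2·7) ≡ 23/14. 14⁻¹ ≡ 27 (mod 29) since 14·27 = 378 ≡ 1, so λ ≡ 23·27 ≡ 12.
  x = λ² - 24 - 24 = 144 - 48 ≡ 9; y = λ·(24 - 9) - 7 ≡ 28. → (9, 28)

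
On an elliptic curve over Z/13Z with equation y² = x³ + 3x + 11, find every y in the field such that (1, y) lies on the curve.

x³ + 3x + 11 = 15 ≡ 2 (mod 13).
2 is a non-residue mod 13; no y exists.

none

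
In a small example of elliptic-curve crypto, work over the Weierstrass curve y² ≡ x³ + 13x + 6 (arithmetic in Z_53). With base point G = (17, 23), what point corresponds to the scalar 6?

Repeated addition: build up to 6G.
2G: tangent at (17, 23): λ = (3·17² + 13)/(2·23) ≡ 32/46. 46⁻¹ ≡ 15 (mod 53), so λ ≡ 32·15 ≡ 3.
  x = λ² - 17 - 17 = 9 - 34 ≡ 28; y = λ·(17 - 28) - 23 ≡ 50. → (28, 50)
3G: (28, 50) + (17, 23). λ = (23 - 50)/(17 - 28) ≡ 26/42 mod 53. 42⁻¹ ≡ 24 (mod 53), so λ ≡ 41.
  x = λ² - 28 - 17 = 1681 - 45 ≡ 46; y = λ·(28 - 46) - 50 ≡ 7. → (46, 7)
4G: (46, 7) + (17, 23). λ = (23 - 7)/(17 - 46) ≡ 16/24 mod 53. 24⁻¹ ≡ 42 (mod 53), so λ ≡ 36.
  x = λ² - 46 - 17 = 1296 - 63 ≡ 14; y = λ·(46 - 14) - 7 ≡ 32. → (14, 32)
5G: (14, 32) + (17, 23). λ = (23 - 32)/(17 - 14) ≡ 44/3 mod 53. 3⁻¹ ≡ 18 (mod 53) since 3·18 = 54 ≡ 1, so λ ≡ 50.
  x = λ² - 14 - 17 = 2500 - 31 ≡ 31; y = λ·(14 - 31) - 32 ≡ 19. → (31, 19)
6G: (31, 19) + (17, 23). λ = (23 - 19)/(17 - 31) ≡ 4/39 mod 53. 39⁻¹ ≡ 34 (mod 53) since 39·34 = 1326 ≡ 1, so λ ≡ 30.
  x = λ² - 31 - 17 = 900 - 48 ≡ 4; y = λ·(31 - 4) - 19 ≡ 49. → (4, 49)

(4, 49)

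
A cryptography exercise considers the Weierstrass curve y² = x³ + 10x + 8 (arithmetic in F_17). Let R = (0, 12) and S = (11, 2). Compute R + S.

(0, 12) + (11, 2). λ = (2 - 12)/(11 - 0) ≡ 7/11 mod 17. 11⁻¹ ≡ 14 (mod 17), so λ ≡ 13.
  x = λ² - 0 - 11 = 169 - 11 ≡ 5; y = λ·(0 - 5) - 12 ≡ 8. → (5, 8)

(5, 8)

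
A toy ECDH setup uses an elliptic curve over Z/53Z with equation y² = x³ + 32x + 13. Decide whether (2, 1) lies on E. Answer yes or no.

y² = 1² ≡ 1; x³ + 32x + 13 = 85 ≡ 32 (mod 53). 1 ≠ 32.

no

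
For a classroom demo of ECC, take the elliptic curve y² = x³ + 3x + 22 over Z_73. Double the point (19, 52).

tangent at (19, 52): λ = (3·19² + 3)/(2·52) ≡ 64/31. 31⁻¹ ≡ 33 (mod 73), so λ ≡ 64·33 ≡ 68.
  x = λ² - 19 - 19 = 4624 - 38 ≡ 60; y = λ·(19 - 60) - 52 ≡ 7. → (60, 7)

(60, 7)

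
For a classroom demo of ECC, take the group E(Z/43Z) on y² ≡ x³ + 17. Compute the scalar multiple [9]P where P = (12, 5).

(30, 20)

Double-and-add on 9 = (1001)₂. Start with P = (12, 5) for the leading 1-bit.
double: tangent at (12, 5): λ = (3·12² + 0)/(2·5) ≡ 2/10. 10⁻¹ ≡ 13 (mod 43) since 10·13 = 130 ≡ 1, so λ ≡ 2·13 ≡ 26.
  x = λ² - 12 - 12 = 676 - 24 ≡ 7; y = λ·(12 - 7) - 5 ≡ 39. → (7, 39)
double: tangent at (7, 39): λ = (3·7² + 0)/(2·39) ≡ 18/35. 35⁻¹ ≡ 16 (mod 43), so λ ≡ 18·16 ≡ 30.
  x = λ² - 7 - 7 = 900 - 14 ≡ 26; y = λ·(7 - 26) - 39 ≡ 36. → (26, 36)
double: tangent at (26, 36): λ = (3·26² + 0)/(2·36) ≡ 7/29. 29⁻¹ ≡ 3 (mod 43), so λ ≡ 7·3 ≡ 21.
  x = λ² - 26 - 26 = 441 - 52 ≡ 2; y = λ·(26 - 2) - 36 ≡ 38. → (2, 38)
add P: (2, 38) + (12, 5). λ = (5 - 38)/(12 - 2) ≡ 10/10 mod 43. 10⁻¹ ≡ 13 (mod 43) since 10·13 = 130 ≡ 1, so λ ≡ 1.
  x = λ² - 2 - 12 = 1 - 14 ≡ 30; y = λ·(2 - 30) - 38 ≡ 20. → (30, 20)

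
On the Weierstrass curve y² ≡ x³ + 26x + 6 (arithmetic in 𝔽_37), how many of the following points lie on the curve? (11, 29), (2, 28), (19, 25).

1

(11, 29): 29² ≡ 27, rhs ≡ 32 → off.
(2, 28): 28² ≡ 7, rhs ≡ 29 → off.
(19, 25): 25² ≡ 33, rhs ≡ 33 → on.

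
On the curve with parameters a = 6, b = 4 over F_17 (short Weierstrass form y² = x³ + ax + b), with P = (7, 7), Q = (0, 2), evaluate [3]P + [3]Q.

First 3P:
Repeated addition: build up to 3P.
2P: tangent at (7, 7): λ = (3·7² + 6)/(2·7) ≡ 0/14. 14⁻¹ ≡ 11 (mod 17), so λ ≡ 0·11 ≡ 0.
  x = λ² - 7 - 7 = 0 - 14 ≡ 3; y = λ·(7 - 3) - 7 ≡ 10. → (3, 10)
3P: (3, 10) + (7, 7). λ = (7 - 10)/(7 - 3) ≡ 14/4 mod 17. 4⁻¹ ≡ 13 (mod 17), so λ ≡ 12.
  x = λ² - 3 - 7 = 144 - 10 ≡ 15; y = λ·(3 - 15) - 10 ≡ 16. → (15, 16)
3P = (15, 16).
Next 3Q:
Repeated addition: build up to 3Q.
2Q: tangent at (0, 2): λ = (3·0² + 6)/(2·2) ≡ 6/4. 4⁻¹ ≡ 13 (mod 17), so λ ≡ 6·13 ≡ 10.
  x = λ² - 0 - 0 = 100 - 0 ≡ 15; y = λ·(0 - 15) - 2 ≡ 1. → (15, 1)
3Q: (15, 1) + (0, 2). λ = (2 - 1)/(0 - 15) ≡ 1/2 mod 17. 2⁻¹ ≡ 9 (mod 17), so λ ≡ 9.
  x = λ² - 15 - 0 = 81 - 15 ≡ 15; y = λ·(15 - 15) - 1 ≡ 16. → (15, 16)
3Q = (15, 16).
Finally 3P + 3Q:
tangent at (15, 16): λ = (3·15² + 6)/(2·16) ≡ 1/15. 15⁻¹ ≡ 8 (mod 17) since 15·8 = 120 ≡ 1, so λ ≡ 1·8 ≡ 8.
  x = λ² - 15 - 15 = 64 - 30 ≡ 0; y = λ·(15 - 0) - 16 ≡ 2. → (0, 2)

(0, 2)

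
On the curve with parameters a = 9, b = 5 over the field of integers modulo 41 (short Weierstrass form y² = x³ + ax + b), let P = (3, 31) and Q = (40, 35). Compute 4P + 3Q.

(26, 29)

First 4P:
Double-and-add on 4 = (100)₂. Start with P = (3, 31) for the leading 1-bit.
double: tangent at (3, 31): λ = (3·3² + 9)/(2·31) ≡ 36/21. 21⁻¹ ≡ 2 (mod 41), so λ ≡ 36·2 ≡ 31.
  x = λ² - 3 - 3 = 961 - 6 ≡ 12; y = λ·(3 - 12) - 31 ≡ 18. → (12, 18)
double: tangent at (12, 18): λ = (3·12² + 9)/(2·18) ≡ 31/36. 36⁻¹ ≡ 8 (mod 41), so λ ≡ 31·8 ≡ 2.
  x = λ² - 12 - 12 = 4 - 24 ≡ 21; y = λ·(12 - 21) - 18 ≡ 5. → (21, 5)
4P = (21, 5).
Next 3Q:
Repeated addition: build up to 3Q.
2Q: tangent at (40, 35): λ = (3·40² + 9)/(2·35) ≡ 12/29. 29⁻¹ ≡ 17 (mod 41), so λ ≡ 12·17 ≡ 40.
  x = λ² - 40 - 40 = 1600 - 80 ≡ 3; y = λ·(40 - 3) - 35 ≡ 10. → (3, 10)
3Q: (3, 10) + (40, 35). λ = (35 - 10)/(40 - 3) ≡ 25/37 mod 41. 37⁻¹ ≡ 10 (mod 41) since 37·10 = 370 ≡ 1, so λ ≡ 4.
  x = λ² - 3 - 40 = 16 - 43 ≡ 14; y = λ·(3 - 14) - 10 ≡ 28. → (14, 28)
3Q = (14, 28).
Finally 4P + 3Q:
(21, 5) + (14, 28). λ = (28 - 5)/(14 - 21) ≡ 23/34 mod 41. 34⁻¹ ≡ 35 (mod 41) since 34·35 = 1190 ≡ 1, so λ ≡ 26.
  x = λ² - 21 - 14 = 676 - 35 ≡ 26; y = λ·(21 - 26) - 5 ≡ 29. → (26, 29)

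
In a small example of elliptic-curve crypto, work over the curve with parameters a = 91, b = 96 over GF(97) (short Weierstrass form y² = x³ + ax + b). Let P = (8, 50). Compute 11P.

Double-and-add on 11 = (1011)₂. Start with P = (8, 50) for the leading 1-bit.
double: tangent at (8, 50): λ = (3·8² + 91)/(2·50) ≡ 89/3. 3⁻¹ ≡ 65 (mod 97), so λ ≡ 89·65 ≡ 62.
  x = λ² - 8 - 8 = 3844 - 16 ≡ 45; y = λ·(8 - 45) - 50 ≡ 81. → (45, 81)
double: tangent at (45, 81): λ = (3·45² + 91)/(2·81) ≡ 55/65. 65⁻¹ ≡ 3 (mod 97), so λ ≡ 55·3 ≡ 68.
  x = λ² - 45 - 45 = 4624 - 90 ≡ 72; y = λ·(45 - 72) - 81 ≡ 23. → (72, 23)
add P: (72, 23) + (8, 50). λ = (50 - 23)/(8 - 72) ≡ 27/33 mod 97. 33⁻¹ ≡ 50 (mod 97) since 33·50 = 1650 ≡ 1, so λ ≡ 89.
  x = λ² - 72 - 8 = 7921 - 80 ≡ 81; y = λ·(72 - 81) - 23 ≡ 49. → (81, 49)
double: tangent at (81, 49): λ = (3·81² + 91)/(2·49) ≡ 83/1. 1⁻¹ ≡ 1 (mod 97), so λ ≡ 83·1 ≡ 83.
  x = λ² - 81 - 81 = 6889 - 162 ≡ 34; y = λ·(81 - 34) - 49 ≡ 69. → (34, 69)
add P: (34, 69) + (8, 50). λ = (50 - 69)/(8 - 34) ≡ 78/71 mod 97. 71⁻¹ ≡ 41 (mod 97), so λ ≡ 94.
  x = λ² - 34 - 8 = 8836 - 42 ≡ 64; y = λ·(34 - 64) - 69 ≡ 21. → (64, 21)

(64, 21)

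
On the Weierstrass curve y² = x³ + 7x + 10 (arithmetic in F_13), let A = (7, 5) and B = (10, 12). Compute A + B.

(0, 7)

(7, 5) + (10, 12). λ = (12 - 5)/(10 - 7) ≡ 7/3 mod 13. 3⁻¹ ≡ 9 (mod 13) since 3·9 = 27 ≡ 1, so λ ≡ 11.
  x = λ² - 7 - 10 = 121 - 17 ≡ 0; y = λ·(7 - 0) - 5 ≡ 7. → (0, 7)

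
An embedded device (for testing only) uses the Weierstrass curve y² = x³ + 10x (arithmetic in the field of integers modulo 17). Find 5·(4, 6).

O

Write Q = (4, 6).
Double-and-add on 5 = (101)₂. Start with Q = (4, 6) for the leading 1-bit.
double: tangent at (4, 6): λ = (3·4² + 10)/(2·6) ≡ 7/12. 12⁻¹ ≡ 10 (mod 17), so λ ≡ 7·10 ≡ 2.
  x = λ² - 4 - 4 = 4 - 8 ≡ 13; y = λ·(4 - 13) - 6 ≡ 10. → (13, 10)
double: tangent at (13, 10): λ = (3·13² + 10)/(2·10) ≡ 7/3. 3⁻¹ ≡ 6 (mod 17), so λ ≡ 7·6 ≡ 8.
  x = λ² - 13 - 13 = 64 - 26 ≡ 4; y = λ·(13 - 4) - 10 ≡ 11. → (4, 11)
add Q: (4, 11) + (4, 6): same x and y₁ ≡ -y₂, so the sum is O.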